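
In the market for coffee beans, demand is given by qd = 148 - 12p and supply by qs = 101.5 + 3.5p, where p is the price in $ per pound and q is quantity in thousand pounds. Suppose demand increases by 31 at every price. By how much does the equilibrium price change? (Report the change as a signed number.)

Δp = 2

Equating demand and supply, 148 - 12p = 101.5 + 3.5p gives 15.5p = 46.5, so p* = 3.
Plugging p* into demand: q* = 148 - 12(3) = 112.
After the shift, demand is qd = 179 - 12p.
The new intersection has 77.5 = 15.5p, i.e. p = 5, q = 119.
Δp = 5 - 3 = 2.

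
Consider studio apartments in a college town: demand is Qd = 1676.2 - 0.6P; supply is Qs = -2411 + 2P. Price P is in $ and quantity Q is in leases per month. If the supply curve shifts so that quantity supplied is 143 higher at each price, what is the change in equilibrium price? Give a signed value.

Set Qd = Qs: 1676.2 - 0.6P = -2411 + 2P, so 4087.2 = 2.6P and P* = 1572.
Then Q* = 1676.2 - 0.6(1572) = 733.
After the shift, supply is Qs = -2268 + 2P.
Re-solving, 2.6P = 3944.2 gives P = 1517 and Q = 766.
ΔP = 1517 - 1572 = -55.

ΔP = -55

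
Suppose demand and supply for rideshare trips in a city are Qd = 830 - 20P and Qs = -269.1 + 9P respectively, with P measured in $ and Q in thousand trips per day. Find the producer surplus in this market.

The market clears where 830 - 20P = -269.1 + 9P. Rearranging, 29P = 1099.1, hence P* = 37.9.
Plugging P* into demand: Q* = 830 - 20(37.9) = 72.
Supply choke price (Qs = 0): P = 29.9. Producer surplus = ½ × (37.9 - 29.9) × 72 = 288.

Producer surplus = 288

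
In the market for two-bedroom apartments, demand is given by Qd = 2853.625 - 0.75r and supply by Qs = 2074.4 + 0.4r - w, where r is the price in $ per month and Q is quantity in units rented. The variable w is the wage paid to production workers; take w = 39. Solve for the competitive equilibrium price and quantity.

With w = 39, supply is Qs = 2035.4 + 0.4r.
The market clears where 2853.625 - 0.75r = 2035.4 + 0.4r. Rearranging, 1.15r = 818.225, hence r* = 711.5.
From the demand curve, Q* = 2853.625 - 0.75(711.5) = 2320.

r* = 711.5, Q* = 2320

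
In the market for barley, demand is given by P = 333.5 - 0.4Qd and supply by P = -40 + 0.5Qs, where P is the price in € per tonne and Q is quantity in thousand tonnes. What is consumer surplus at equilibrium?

Consumer surplus = 34445

Solving each curve for Q: Qd = 833.75 - 2.5P and Qs = 80 + 2P.
Set Qd = Qs: 833.75 - 2.5P = 80 + 2P, so 753.75 = 4.5P and P* = 167.5.
Then Q* = 833.75 - 2.5(167.5) = 415.
Demand choke price (Qd = 0): P = 833.75/2.5 = 333.5. Consumer surplus = ½ × (333.5 - 167.5) × 415 = 34445.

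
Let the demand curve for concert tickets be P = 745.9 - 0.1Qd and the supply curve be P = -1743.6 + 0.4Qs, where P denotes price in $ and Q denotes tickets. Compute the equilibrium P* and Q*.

P* = 248, Q* = 4979

Rewriting in direct form: Qd = 7459 - 10P and Qs = 4359 + 2.5P.
Equating demand and supply, 7459 - 10P = 4359 + 2.5P gives 12.5P = 3100, so P* = 248.
Then Q* = 7459 - 10(248) = 4979.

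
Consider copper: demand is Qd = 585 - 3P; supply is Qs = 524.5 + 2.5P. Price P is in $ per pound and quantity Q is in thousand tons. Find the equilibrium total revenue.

Total revenue = 6072

The market clears where 585 - 3P = 524.5 + 2.5P. Rearranging, 5.5P = 60.5, hence P* = 11.
From the demand curve, Q* = 585 - 3(11) = 552.
Total revenue = P* × Q* = 11 × 552 = 6072.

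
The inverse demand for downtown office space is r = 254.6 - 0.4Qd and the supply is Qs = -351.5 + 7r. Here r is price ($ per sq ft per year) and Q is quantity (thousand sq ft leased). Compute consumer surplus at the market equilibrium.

Consumer surplus = 28350.45

Inverting to quantity form: Qd = 636.5 - 2.5r.
At equilibrium Qd = Qs, so 636.5 - 2.5r = -351.5 + 7r; collecting terms, 988 = 9.5r and r* = 104.
Substitute back: Q* = 636.5 - 2.5(104) = 376.5.
Demand choke price (Qd = 0): r = 636.5/2.5 = 254.6. Consumer surplus = ½ × (254.6 - 104) × 376.5 = 28350.45.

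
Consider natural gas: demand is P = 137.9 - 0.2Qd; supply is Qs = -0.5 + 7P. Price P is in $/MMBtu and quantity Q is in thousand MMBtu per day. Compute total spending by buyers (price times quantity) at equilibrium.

Total spending by buyers = 23115

Inverting to quantity form: Qd = 689.5 - 5P.
Set Qd = Qs: 689.5 - 5P = -0.5 + 7P, so 690 = 12P and P* = 57.5.
Then Q* = 689.5 - 5(57.5) = 402.
Total spending by buyers = P* × Q* = 57.5 × 402 = 23115.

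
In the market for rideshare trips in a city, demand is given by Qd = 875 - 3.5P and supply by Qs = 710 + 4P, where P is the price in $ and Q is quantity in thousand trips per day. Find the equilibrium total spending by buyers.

Total spending by buyers = 17556

At equilibrium Qd = Qs, so 875 - 3.5P = 710 + 4P; collecting terms, 165 = 7.5P and P* = 22.
Substitute back: Q* = 875 - 3.5(22) = 798.
Total spending by buyers = P* × Q* = 22 × 798 = 17556.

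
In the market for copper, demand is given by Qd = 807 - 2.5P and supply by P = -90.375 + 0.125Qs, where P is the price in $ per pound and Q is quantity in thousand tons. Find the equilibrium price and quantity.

P* = 8, Q* = 787

Solving each curve for Q: Qs = 723 + 8P.
Set Qd = Qs: 807 - 2.5P = 723 + 8P, so 84 = 10.5P and P* = 8.
Then Q* = 807 - 2.5(8) = 787.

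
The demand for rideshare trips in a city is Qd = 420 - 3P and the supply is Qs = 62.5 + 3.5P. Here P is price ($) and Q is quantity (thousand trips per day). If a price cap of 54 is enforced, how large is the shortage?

At P = 54: Qd = 258 and Qs = 251.5.
Shortage = Qd - Qs = 258 - 251.5 = 6.5.

Shortage = 6.5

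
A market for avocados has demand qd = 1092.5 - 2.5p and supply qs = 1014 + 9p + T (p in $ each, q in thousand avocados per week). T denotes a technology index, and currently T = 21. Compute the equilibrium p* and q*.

p* = 5, q* = 1080

With T = 21, supply is qs = 1035 + 9p.
Set qd = qs: 1092.5 - 2.5p = 1035 + 9p, so 57.5 = 11.5p and p* = 5.
Substitute back: q* = 1092.5 - 2.5(5) = 1080.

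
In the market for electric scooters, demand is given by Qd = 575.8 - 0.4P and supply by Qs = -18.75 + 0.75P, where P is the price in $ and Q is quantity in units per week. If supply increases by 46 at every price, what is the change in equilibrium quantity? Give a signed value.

ΔQ = 16

The market clears where 575.8 - 0.4P = -18.75 + 0.75P. Rearranging, 1.15P = 594.55, hence P* = 517.
Plugging P* into demand: Q* = 575.8 - 0.4(517) = 369.
After the shift, supply is Qs = 27.25 + 0.75P.
New equilibrium: 548.55 = 1.15P, so P = 477 and Q = 385.
ΔQ = 385 - 369 = 16.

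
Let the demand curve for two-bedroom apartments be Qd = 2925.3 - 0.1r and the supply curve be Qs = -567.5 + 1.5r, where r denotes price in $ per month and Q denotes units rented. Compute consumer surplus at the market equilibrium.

Equating demand and supply, 2925.3 - 0.1r = -567.5 + 1.5r gives 1.6r = 3492.8, so r* = 2183.
Substitute back: Q* = 2925.3 - 0.1(2183) = 2707.
Demand choke price (Qd = 0): r = 2925.3/0.1 = 29253. Consumer surplus = ½ × (29253 - 2183) × 2707 = 36639245.

Consumer surplus = 36639245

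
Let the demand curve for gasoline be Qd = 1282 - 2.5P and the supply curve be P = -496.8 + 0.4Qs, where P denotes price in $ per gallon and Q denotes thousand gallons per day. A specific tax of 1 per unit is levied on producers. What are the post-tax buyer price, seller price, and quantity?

Rewriting in direct form: Qs = 1242 + 2.5P.
The tax drives a wedge P_b - P_s = 1. Substituting P_s = P_b - 1 into supply: Qs = 1239.5 + 2.5P_b.
Equate demand and the shifted supply: 1282 - 2.5P_b = 1239.5 + 2.5P_b, giving 5P_b = 42.5, so P_b = 8.5.
So P_s = 7.5 and the quantity traded is Q = 1282 - 2.5(8.5) = 1260.75.

P_b = 8.5, P_s = 7.5, Q = 1260.75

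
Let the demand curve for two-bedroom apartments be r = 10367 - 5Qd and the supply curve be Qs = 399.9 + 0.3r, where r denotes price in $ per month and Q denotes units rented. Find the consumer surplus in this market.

Consumer surplus = 4928040

Inverting to quantity form: Qd = 2073.4 - 0.2r.
Equating demand and supply, 2073.4 - 0.2r = 399.9 + 0.3r gives 0.5r = 1673.5, so r* = 3347.
Then Q* = 2073.4 - 0.2(3347) = 1404.
Demand choke price (Qd = 0): r = 2073.4/0.2 = 10367. Consumer surplus = ½ × (10367 - 3347) × 1404 = 4928040.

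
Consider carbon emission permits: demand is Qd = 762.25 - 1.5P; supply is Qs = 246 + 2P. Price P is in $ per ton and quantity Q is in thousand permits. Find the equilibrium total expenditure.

Total expenditure = 79797.5

Equating demand and supply, 762.25 - 1.5P = 246 + 2P gives 3.5P = 516.25, so P* = 147.5.
Substitute back: Q* = 762.25 - 1.5(147.5) = 541.
Total expenditure = P* × Q* = 147.5 × 541 = 79797.5.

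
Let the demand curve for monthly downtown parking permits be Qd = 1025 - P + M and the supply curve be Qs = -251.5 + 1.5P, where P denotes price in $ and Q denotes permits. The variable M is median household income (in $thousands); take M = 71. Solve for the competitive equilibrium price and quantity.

P* = 539, Q* = 557

With M = 71, demand is Qd = 1096 - P.
At equilibrium Qd = Qs, so 1096 - P = -251.5 + 1.5P; collecting terms, 1347.5 = 2.5P and P* = 539.
From the demand curve, Q* = 1096 - 539 = 557.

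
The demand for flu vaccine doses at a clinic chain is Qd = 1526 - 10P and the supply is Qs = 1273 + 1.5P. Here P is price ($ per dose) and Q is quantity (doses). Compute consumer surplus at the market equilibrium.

The market clears where 1526 - 10P = 1273 + 1.5P. Rearranging, 11.5P = 253, hence P* = 22.
From the demand curve, Q* = 1526 - 10(22) = 1306.
Demand choke price (Qd = 0): P = 1526/10 = 152.6. Consumer surplus = ½ × (152.6 - 22) × 1306 = 85281.8.

Consumer surplus = 85281.8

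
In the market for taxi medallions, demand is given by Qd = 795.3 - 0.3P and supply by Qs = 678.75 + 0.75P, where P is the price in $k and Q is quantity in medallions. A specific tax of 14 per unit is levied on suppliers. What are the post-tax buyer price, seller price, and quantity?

Suppliers keep P_s = P_b - 14 per unit, so supply in terms of the buyer price is Qs = 668.25 + 0.75P_b.
Market clearing requires 795.3 - 0.3P_b = 668.25 + 0.75P_b; hence 127.05 = 1.05P_b and P_b = 121.
So P_s = 107 and the quantity traded is Q = 795.3 - 0.3(121) = 759.

P_b = 121, P_s = 107, Q = 759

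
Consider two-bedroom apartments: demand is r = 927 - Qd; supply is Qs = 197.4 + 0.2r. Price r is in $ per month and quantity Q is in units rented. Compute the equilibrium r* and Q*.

Inverting to quantity form: Qd = 927 - r.
At equilibrium Qd = Qs, so 927 - r = 197.4 + 0.2r; collecting terms, 729.6 = 1.2r and r* = 608.
Substitute back: Q* = 927 - 608 = 319.

r* = 608, Q* = 319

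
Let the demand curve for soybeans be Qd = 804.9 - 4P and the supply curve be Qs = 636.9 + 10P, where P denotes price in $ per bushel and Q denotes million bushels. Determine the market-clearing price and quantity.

P* = 12, Q* = 756.9

Equating demand and supply, 804.9 - 4P = 636.9 + 10P gives 14P = 168, so P* = 12.
Substitute back: Q* = 804.9 - 4(12) = 756.9.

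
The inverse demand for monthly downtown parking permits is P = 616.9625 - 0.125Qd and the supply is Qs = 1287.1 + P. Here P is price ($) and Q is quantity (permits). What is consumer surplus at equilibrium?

Consumer surplus = 179034.765625

Inverting to quantity form: Qd = 4935.7 - 8P.
The market clears where 4935.7 - 8P = 1287.1 + P. Rearranging, 9P = 3648.6, hence P* = 405.4.
From the demand curve, Q* = 4935.7 - 8(405.4) = 1692.5.
Demand choke price (Qd = 0): P = 4935.7/8 = 616.9625. Consumer surplus = ½ × (616.9625 - 405.4) × 1692.5 = 179034.765625.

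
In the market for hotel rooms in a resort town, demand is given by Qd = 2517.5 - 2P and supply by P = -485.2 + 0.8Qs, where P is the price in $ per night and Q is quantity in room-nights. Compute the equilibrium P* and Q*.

P* = 588, Q* = 1341.5

Inverting to quantity form: Qs = 606.5 + 1.25P.
Equating demand and supply, 2517.5 - 2P = 606.5 + 1.25P gives 3.25P = 1911, so P* = 588.
Then Q* = 2517.5 - 2(588) = 1341.5.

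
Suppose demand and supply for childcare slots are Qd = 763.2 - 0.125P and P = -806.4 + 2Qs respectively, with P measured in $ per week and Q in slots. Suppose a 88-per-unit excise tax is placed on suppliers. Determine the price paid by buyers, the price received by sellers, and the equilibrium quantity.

P_b = 646.4, P_s = 558.4, Q = 682.4

Rewriting in direct form: Qs = 403.2 + 0.5P.
With a tax of 88 on suppliers, they supply based on the net price P_s = P_b - 88, so Qs = 359.2 + 0.5P_b.
Market clearing requires 763.2 - 0.125P_b = 359.2 + 0.5P_b; hence 404 = 0.625P_b and P_b = 646.4.
Then P_s = 646.4 - 88 = 558.4 and Q = 763.2 - 0.125(646.4) = 682.4.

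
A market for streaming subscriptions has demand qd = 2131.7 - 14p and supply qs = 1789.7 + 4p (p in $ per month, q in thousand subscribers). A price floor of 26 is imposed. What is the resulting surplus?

With p fixed at 26, quantity demanded is 1767.7 and quantity supplied is 1893.7.
Surplus = qs - qd = 1893.7 - 1767.7 = 126.

Surplus = 126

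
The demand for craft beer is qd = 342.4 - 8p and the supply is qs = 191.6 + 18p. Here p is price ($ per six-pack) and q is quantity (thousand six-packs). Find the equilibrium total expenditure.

At equilibrium qd = qs, so 342.4 - 8p = 191.6 + 18p; collecting terms, 150.8 = 26p and p* = 5.8.
From the demand curve, q* = 342.4 - 8(5.8) = 296.
Total expenditure = p* × q* = 5.8 × 296 = 1716.8.

Total expenditure = 1716.8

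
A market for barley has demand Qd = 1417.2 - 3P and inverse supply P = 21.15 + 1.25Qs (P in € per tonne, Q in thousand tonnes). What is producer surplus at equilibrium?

Inverting to quantity form: Qs = -16.92 + 0.8P.
Set Qd = Qs: 1417.2 - 3P = -16.92 + 0.8P, so 1434.12 = 3.8P and P* = 377.4.
Substitute back: Q* = 1417.2 - 3(377.4) = 285.
Supply choke price (Qs = 0): P = 21.15. Producer surplus = ½ × (377.4 - 21.15) × 285 = 50765.625.

Producer surplus = 50765.625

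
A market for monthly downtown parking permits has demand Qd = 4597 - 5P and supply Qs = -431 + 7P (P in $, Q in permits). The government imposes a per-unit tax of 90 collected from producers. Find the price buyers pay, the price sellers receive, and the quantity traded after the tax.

Producers keep P_s = P_b - 90 per unit, so supply in terms of the buyer price is Qs = -1061 + 7P_b.
Market clearing requires 4597 - 5P_b = -1061 + 7P_b; hence 5658 = 12P_b and P_b = 471.5.
So P_s = 381.5 and the quantity traded is Q = 4597 - 5(471.5) = 2239.5.

P_b = 471.5, P_s = 381.5, Q = 2239.5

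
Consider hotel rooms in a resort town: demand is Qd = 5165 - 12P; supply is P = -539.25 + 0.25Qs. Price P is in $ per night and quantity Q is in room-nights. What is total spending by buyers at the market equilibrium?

Rewriting in direct form: Qs = 2157 + 4P.
The market clears where 5165 - 12P = 2157 + 4P. Rearranging, 16P = 3008, hence P* = 188.
Plugging P* into demand: Q* = 5165 - 12(188) = 2909.
Total spending by buyers = P* × Q* = 188 × 2909 = 546892.

Total spending by buyers = 546892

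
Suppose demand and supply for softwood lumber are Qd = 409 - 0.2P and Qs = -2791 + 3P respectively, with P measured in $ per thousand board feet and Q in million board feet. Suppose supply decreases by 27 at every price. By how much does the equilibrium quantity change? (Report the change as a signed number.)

Set Qd = Qs: 409 - 0.2P = -2791 + 3P, so 3200 = 3.2P and P* = 1000.
Then Q* = 409 - 0.2(1000) = 209.
After the shift, supply is Qs = -2818 + 3P.
The new intersection has 3227 = 3.2P, i.e. P = 1008.4375, Q = 207.3125.
ΔQ = 207.3125 - 209 = -1.6875.

ΔQ = -1.6875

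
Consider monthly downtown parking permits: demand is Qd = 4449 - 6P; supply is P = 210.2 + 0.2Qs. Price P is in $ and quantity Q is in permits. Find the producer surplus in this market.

In direct form, Qs = -1051 + 5P.
Equating demand and supply, 4449 - 6P = -1051 + 5P gives 11P = 5500, so P* = 500.
Plugging P* into demand: Q* = 4449 - 6(500) = 1449.
Supply choke price (Qs = 0): P = 210.2. Producer surplus = ½ × (500 - 210.2) × 1449 = 209960.1.

Producer surplus = 209960.1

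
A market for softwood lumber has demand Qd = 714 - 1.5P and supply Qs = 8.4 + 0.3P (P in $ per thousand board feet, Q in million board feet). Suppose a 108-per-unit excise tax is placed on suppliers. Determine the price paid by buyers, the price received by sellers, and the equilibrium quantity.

P_b = 410, P_s = 302, Q = 99

The tax drives a wedge P_b - P_s = 108. Substituting P_s = P_b - 108 into supply: Qs = -24 + 0.3P_b.
Market clearing requires 714 - 1.5P_b = -24 + 0.3P_b; hence 738 = 1.8P_b and P_b = 410.
Then P_s = 410 - 108 = 302 and Q = 714 - 1.5(410) = 99.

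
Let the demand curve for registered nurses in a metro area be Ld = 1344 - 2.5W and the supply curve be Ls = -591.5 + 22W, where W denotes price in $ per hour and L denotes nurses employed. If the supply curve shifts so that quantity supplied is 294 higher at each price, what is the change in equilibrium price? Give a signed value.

At equilibrium Ld = Ls, so 1344 - 2.5W = -591.5 + 22W; collecting terms, 1935.5 = 24.5W and W* = 79.
Plugging W* into demand: L* = 1344 - 2.5(79) = 1146.5.
After the shift, supply is Ls = -297.5 + 22W.
New equilibrium: 1641.5 = 24.5W, so W = 67 and L = 1176.5.
ΔW = 67 - 79 = -12.

ΔW = -12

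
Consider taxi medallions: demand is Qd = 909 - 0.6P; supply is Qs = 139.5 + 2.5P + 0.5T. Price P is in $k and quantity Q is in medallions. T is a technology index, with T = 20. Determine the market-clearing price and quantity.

With T = 20, supply is Qs = 149.5 + 2.5P.
At equilibrium Qd = Qs, so 909 - 0.6P = 149.5 + 2.5P; collecting terms, 759.5 = 3.1P and P* = 245.
Then Q* = 909 - 0.6(245) = 762.

P* = 245, Q* = 762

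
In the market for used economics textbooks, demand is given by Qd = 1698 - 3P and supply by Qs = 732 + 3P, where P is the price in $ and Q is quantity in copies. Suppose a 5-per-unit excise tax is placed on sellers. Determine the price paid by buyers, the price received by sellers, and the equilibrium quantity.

P_b = 163.5, P_s = 158.5, Q = 1207.5

With a tax of 5 on sellers, they supply based on the net price P_s = P_b - 5, so Qs = 717 + 3P_b.
Market clearing requires 1698 - 3P_b = 717 + 3P_b; hence 981 = 6P_b and P_b = 163.5.
Then P_s = 163.5 - 5 = 158.5 and Q = 1698 - 3(163.5) = 1207.5.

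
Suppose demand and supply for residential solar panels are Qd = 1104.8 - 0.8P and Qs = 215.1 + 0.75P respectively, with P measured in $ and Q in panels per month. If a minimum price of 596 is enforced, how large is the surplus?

Evaluating both curves at the floor price 596 gives Qd = 628, Qs = 662.1.
Surplus = Qs - Qd = 662.1 - 628 = 34.1.

Surplus = 34.1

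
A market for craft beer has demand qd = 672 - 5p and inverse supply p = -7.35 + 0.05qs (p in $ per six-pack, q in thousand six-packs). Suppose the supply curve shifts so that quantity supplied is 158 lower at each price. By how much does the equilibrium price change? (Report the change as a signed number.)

In direct form, qs = 147 + 20p.
Set qd = qs: 672 - 5p = 147 + 20p, so 525 = 25p and p* = 21.
From the demand curve, q* = 672 - 5(21) = 567.
After the shift, supply is qs = -11 + 20p.
Re-solving, 25p = 683 gives p = 27.32 and q = 535.4.
Δp = 27.32 - 21 = 6.32.

Δp = 6.32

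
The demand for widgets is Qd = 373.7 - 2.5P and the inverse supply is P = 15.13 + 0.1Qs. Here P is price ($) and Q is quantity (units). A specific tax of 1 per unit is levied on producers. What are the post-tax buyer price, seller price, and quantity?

P_b = 42.8, P_s = 41.8, Q = 266.7

Solving each curve for Q: Qs = -151.3 + 10P.
The tax drives a wedge P_b - P_s = 1. Substituting P_s = P_b - 1 into supply: Qs = -161.3 + 10P_b.
Set Qd = Qs: 373.7 - 2.5P_b = -161.3 + 10P_b, so 535 = 12.5P_b and P_b = 42.8.
So P_s = 41.8 and the quantity traded is Q = 373.7 - 2.5(42.8) = 266.7.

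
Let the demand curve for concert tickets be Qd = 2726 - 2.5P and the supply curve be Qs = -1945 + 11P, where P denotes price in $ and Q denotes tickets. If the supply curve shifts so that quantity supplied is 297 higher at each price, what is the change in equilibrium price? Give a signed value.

Equating demand and supply, 2726 - 2.5P = -1945 + 11P gives 13.5P = 4671, so P* = 346.
From the demand curve, Q* = 2726 - 2.5(346) = 1861.
After the shift, supply is Qs = -1648 + 11P.
The new intersection has 4374 = 13.5P, i.e. P = 324, Q = 1916.
ΔP = 324 - 346 = -22.

ΔP = -22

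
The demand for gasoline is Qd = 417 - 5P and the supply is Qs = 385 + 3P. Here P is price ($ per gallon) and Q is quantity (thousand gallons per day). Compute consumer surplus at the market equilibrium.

Consumer surplus = 15760.9

Equating demand and supply, 417 - 5P = 385 + 3P gives 8P = 32, so P* = 4.
Substitute back: Q* = 417 - 5(4) = 397.
Demand choke price (Qd = 0): P = 417/5 = 83.4. Consumer surplus = ½ × (83.4 - 4) × 397 = 15760.9.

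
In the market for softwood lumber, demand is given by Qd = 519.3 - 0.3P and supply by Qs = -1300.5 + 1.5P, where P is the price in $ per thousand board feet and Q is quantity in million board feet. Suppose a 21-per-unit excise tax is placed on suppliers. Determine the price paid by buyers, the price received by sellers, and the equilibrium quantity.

P_b = 1028.5, P_s = 1007.5, Q = 210.75

With a tax of 21 on suppliers, they supply based on the net price P_s = P_b - 21, so Qs = -1332 + 1.5P_b.
Set Qd = Qs: 519.3 - 0.3P_b = -1332 + 1.5P_b, so 1851.3 = 1.8P_b and P_b = 1028.5.
Then P_s = 1028.5 - 21 = 1007.5 and Q = 519.3 - 0.3(1028.5) = 210.75.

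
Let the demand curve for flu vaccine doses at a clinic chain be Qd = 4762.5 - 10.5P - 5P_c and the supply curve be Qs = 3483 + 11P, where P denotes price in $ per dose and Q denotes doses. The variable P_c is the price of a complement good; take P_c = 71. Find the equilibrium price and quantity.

With P_c = 71, demand is Qd = 4407.5 - 10.5P.
Set Qd = Qs: 4407.5 - 10.5P = 3483 + 11P, so 924.5 = 21.5P and P* = 43.
Then Q* = 4407.5 - 10.5(43) = 3956.

P* = 43, Q* = 3956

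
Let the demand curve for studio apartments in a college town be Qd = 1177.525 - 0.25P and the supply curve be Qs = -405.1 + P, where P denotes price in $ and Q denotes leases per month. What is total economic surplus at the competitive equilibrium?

Set Qd = Qs: 1177.525 - 0.25P = -405.1 + P, so 1582.625 = 1.25P and P* = 1266.1.
From the demand curve, Q* = 1177.525 - 0.25(1266.1) = 861.
Demand choke price = 4710.1; supply choke price = 405.1. CS = ½(4710.1 - 1266.1)(861) = 1482642; PS = ½(1266.1 - 405.1)(861) = 370660.5. Total surplus = 1853302.5.

Total surplus = 1853302.5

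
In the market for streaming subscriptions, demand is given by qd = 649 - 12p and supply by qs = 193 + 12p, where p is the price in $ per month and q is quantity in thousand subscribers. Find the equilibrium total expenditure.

Total expenditure = 7999

Equating demand and supply, 649 - 12p = 193 + 12p gives 24p = 456, so p* = 19.
Plugging p* into demand: q* = 649 - 12(19) = 421.
Total expenditure = p* × q* = 19 × 421 = 7999.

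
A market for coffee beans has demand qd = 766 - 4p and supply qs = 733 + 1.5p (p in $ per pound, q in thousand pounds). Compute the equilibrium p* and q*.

p* = 6, q* = 742

Set qd = qs: 766 - 4p = 733 + 1.5p, so 33 = 5.5p and p* = 6.
From the demand curve, q* = 766 - 4(6) = 742.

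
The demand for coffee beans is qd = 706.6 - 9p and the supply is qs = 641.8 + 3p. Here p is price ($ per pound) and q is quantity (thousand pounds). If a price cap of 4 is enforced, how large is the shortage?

Shortage = 16.8

With p fixed at 4, quantity demanded is 670.6 and quantity supplied is 653.8.
Shortage = qd - qs = 670.6 - 653.8 = 16.8.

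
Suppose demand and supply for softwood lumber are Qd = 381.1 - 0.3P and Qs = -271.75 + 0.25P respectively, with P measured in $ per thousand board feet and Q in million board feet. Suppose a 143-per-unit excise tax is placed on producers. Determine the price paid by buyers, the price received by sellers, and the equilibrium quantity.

P_b = 1252, P_s = 1109, Q = 5.5

With a tax of 143 on producers, they supply based on the net price P_s = P_b - 143, so Qs = -307.5 + 0.25P_b.
Set Qd = Qs: 381.1 - 0.3P_b = -307.5 + 0.25P_b, so 688.6 = 0.55P_b and P_b = 1252.
So P_s = 1109 and the quantity traded is Q = 381.1 - 0.3(1252) = 5.5.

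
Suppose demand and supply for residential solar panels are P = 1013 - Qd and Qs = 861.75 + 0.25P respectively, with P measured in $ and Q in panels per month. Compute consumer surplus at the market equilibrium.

Inverting to quantity form: Qd = 1013 - P.
Equating demand and supply, 1013 - P = 861.75 + 0.25P gives 1.25P = 151.25, so P* = 121.
Substitute back: Q* = 1013 - 121 = 892.
Demand choke price (Qd = 0): P = 1013. Consumer surplus = ½ × (1013 - 121) × 892 = 397832.

Consumer surplus = 397832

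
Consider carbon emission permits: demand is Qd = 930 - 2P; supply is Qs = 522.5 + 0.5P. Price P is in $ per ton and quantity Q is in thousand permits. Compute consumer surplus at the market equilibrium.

Consumer surplus = 91204

Equating demand and supply, 930 - 2P = 522.5 + 0.5P gives 2.5P = 407.5, so P* = 163.
Then Q* = 930 - 2(163) = 604.
Demand choke price (Qd = 0): P = 930/2 = 465. Consumer surplus = ½ × (465 - 163) × 604 = 91204.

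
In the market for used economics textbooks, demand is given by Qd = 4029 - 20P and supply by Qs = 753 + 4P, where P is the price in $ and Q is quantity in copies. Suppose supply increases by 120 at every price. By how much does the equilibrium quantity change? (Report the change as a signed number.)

The market clears where 4029 - 20P = 753 + 4P. Rearranging, 24P = 3276, hence P* = 136.5.
Substitute back: Q* = 4029 - 20(136.5) = 1299.
After the shift, supply is Qs = 873 + 4P.
New equilibrium: 3156 = 24P, so P = 131.5 and Q = 1399.
ΔQ = 1399 - 1299 = 100.

ΔQ = 100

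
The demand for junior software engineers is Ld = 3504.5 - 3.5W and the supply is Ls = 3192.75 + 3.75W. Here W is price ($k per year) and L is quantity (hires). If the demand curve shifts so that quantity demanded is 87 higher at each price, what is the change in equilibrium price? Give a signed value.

Equating demand and supply, 3504.5 - 3.5W = 3192.75 + 3.75W gives 7.25W = 311.75, so W* = 43.
Then L* = 3504.5 - 3.5(43) = 3354.
After the shift, demand is Ld = 3591.5 - 3.5W.
The new intersection has 398.75 = 7.25W, i.e. W = 55, L = 3399.
ΔW = 55 - 43 = 12.

ΔW = 12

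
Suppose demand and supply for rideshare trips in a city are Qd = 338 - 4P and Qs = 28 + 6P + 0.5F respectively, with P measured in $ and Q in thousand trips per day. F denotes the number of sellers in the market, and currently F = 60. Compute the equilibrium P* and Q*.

With F = 60, supply is Qs = 58 + 6P.
Set Qd = Qs: 338 - 4P = 58 + 6P, so 280 = 10P and P* = 28.
From the demand curve, Q* = 338 - 4(28) = 226.

P* = 28, Q* = 226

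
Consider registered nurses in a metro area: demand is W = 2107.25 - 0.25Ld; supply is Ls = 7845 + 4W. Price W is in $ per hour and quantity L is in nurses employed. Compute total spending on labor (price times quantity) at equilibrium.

Rewriting in direct form: Ld = 8429 - 4W.
Set Ld = Ls: 8429 - 4W = 7845 + 4W, so 584 = 8W and W* = 73.
From the demand curve, L* = 8429 - 4(73) = 8137.
Total spending on labor = W* × L* = 73 × 8137 = 594001.

Total spending on labor = 594001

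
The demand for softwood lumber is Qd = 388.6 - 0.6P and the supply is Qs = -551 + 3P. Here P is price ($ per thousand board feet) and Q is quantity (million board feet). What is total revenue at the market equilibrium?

The market clears where 388.6 - 0.6P = -551 + 3P. Rearranging, 3.6P = 939.6, hence P* = 261.
Then Q* = 388.6 - 0.6(261) = 232.
Total revenue = P* × Q* = 261 × 232 = 60552.

Total revenue = 60552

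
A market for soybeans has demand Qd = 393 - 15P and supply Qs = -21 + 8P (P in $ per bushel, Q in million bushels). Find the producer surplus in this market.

Set Qd = Qs: 393 - 15P = -21 + 8P, so 414 = 23P and P* = 18.
Substitute back: Q* = 393 - 15(18) = 123.
Supply choke price (Qs = 0): P = 2.625. Producer surplus = ½ × (18 - 2.625) × 123 = 945.5625.

Producer surplus = 945.5625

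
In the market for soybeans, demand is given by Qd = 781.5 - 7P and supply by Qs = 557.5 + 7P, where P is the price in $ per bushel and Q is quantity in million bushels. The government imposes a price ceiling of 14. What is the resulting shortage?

Shortage = 28

With P fixed at 14, quantity demanded is 683.5 and quantity supplied is 655.5.
Shortage = Qd - Qs = 683.5 - 655.5 = 28.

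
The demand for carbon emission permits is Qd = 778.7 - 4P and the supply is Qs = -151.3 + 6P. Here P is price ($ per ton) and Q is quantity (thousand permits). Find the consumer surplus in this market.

Equating demand and supply, 778.7 - 4P = -151.3 + 6P gives 10P = 930, so P* = 93.
Plugging P* into demand: Q* = 778.7 - 4(93) = 406.7.
Demand choke price (Qd = 0): P = 778.7/4 = 194.675. Consumer surplus = ½ × (194.675 - 93) × 406.7 = 20675.61125.

Consumer surplus = 20675.61125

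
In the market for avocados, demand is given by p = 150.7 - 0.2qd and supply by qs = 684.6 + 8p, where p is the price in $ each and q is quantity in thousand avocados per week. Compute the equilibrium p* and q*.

p* = 5.3, q* = 727

Rewriting in direct form: qd = 753.5 - 5p.
Equating demand and supply, 753.5 - 5p = 684.6 + 8p gives 13p = 68.9, so p* = 5.3.
From the demand curve, q* = 753.5 - 5(5.3) = 727.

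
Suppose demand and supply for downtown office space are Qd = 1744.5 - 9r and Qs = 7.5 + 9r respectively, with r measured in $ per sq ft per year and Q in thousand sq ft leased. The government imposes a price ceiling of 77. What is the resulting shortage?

Shortage = 351

With r fixed at 77, quantity demanded is 1051.5 and quantity supplied is 700.5.
Shortage = Qd - Qs = 1051.5 - 700.5 = 351.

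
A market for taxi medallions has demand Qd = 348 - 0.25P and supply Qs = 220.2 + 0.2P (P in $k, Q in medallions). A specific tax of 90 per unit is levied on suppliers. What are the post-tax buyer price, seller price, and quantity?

With a tax of 90 on suppliers, they supply based on the net price P_s = P_b - 90, so Qs = 202.2 + 0.2P_b.
Market clearing requires 348 - 0.25P_b = 202.2 + 0.2P_b; hence 145.8 = 0.45P_b and P_b = 324.
So P_s = 234 and the quantity traded is Q = 348 - 0.25(324) = 267.

P_b = 324, P_s = 234, Q = 267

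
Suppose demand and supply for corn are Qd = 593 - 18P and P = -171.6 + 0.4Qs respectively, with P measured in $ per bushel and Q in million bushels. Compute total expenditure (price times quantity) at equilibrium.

In direct form, Qs = 429 + 2.5P.
Equating demand and supply, 593 - 18P = 429 + 2.5P gives 20.5P = 164, so P* = 8.
Plugging P* into demand: Q* = 593 - 18(8) = 449.
Total expenditure = P* × Q* = 8 × 449 = 3592.

Total expenditure = 3592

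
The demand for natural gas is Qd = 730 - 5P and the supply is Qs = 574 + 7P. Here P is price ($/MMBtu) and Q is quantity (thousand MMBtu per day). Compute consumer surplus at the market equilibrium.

Consumer surplus = 44222.5

The market clears where 730 - 5P = 574 + 7P. Rearranging, 12P = 156, hence P* = 13.
From the demand curve, Q* = 730 - 5(13) = 665.
Demand choke price (Qd = 0): P = 730/5 = 146. Consumer surplus = ½ × (146 - 13) × 665 = 44222.5.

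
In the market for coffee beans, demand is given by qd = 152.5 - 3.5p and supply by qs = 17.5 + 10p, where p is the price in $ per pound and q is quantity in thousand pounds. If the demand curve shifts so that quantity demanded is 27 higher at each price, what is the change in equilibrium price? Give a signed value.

Δp = 2

Equating demand and supply, 152.5 - 3.5p = 17.5 + 10p gives 13.5p = 135, so p* = 10.
Then q* = 152.5 - 3.5(10) = 117.5.
After the shift, demand is qd = 179.5 - 3.5p.
New equilibrium: 162 = 13.5p, so p = 12 and q = 137.5.
Δp = 12 - 10 = 2.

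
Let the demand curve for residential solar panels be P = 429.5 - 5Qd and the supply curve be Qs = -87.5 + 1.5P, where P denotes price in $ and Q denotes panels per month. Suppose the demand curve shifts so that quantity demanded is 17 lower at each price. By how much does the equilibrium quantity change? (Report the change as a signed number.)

In direct form, Qd = 85.9 - 0.2P.
The market clears where 85.9 - 0.2P = -87.5 + 1.5P. Rearranging, 1.7P = 173.4, hence P* = 102.
Substitute back: Q* = 85.9 - 0.2(102) = 65.5.
After the shift, demand is Qd = 68.9 - 0.2P.
The new intersection has 156.4 = 1.7P, i.e. P = 92, Q = 50.5.
ΔQ = 50.5 - 65.5 = -15.

ΔQ = -15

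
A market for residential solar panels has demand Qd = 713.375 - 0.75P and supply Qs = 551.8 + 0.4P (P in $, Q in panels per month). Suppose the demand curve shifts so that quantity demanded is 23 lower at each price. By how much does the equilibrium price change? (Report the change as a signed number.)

ΔP = -20

Equating demand and supply, 713.375 - 0.75P = 551.8 + 0.4P gives 1.15P = 161.575, so P* = 140.5.
From the demand curve, Q* = 713.375 - 0.75(140.5) = 608.
After the shift, demand is Qd = 690.375 - 0.75P.
New equilibrium: 138.575 = 1.15P, so P = 120.5 and Q = 600.
ΔP = 120.5 - 140.5 = -20.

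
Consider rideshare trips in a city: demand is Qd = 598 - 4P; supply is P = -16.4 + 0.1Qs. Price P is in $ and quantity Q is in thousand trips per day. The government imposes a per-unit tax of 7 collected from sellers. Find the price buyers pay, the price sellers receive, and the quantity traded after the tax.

Inverting to quantity form: Qs = 164 + 10P.
The tax drives a wedge P_b - P_s = 7. Substituting P_s = P_b - 7 into supply: Qs = 94 + 10P_b.
Equate demand and the shifted supply: 598 - 4P_b = 94 + 10P_b, giving 14P_b = 504, so P_b = 36.
Then P_s = 36 - 7 = 29 and Q = 598 - 4(36) = 454.

P_b = 36, P_s = 29, Q = 454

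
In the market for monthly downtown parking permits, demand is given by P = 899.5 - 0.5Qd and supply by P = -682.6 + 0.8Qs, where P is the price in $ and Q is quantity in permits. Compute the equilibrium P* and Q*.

In direct form, Qd = 1799 - 2P and Qs = 853.25 + 1.25P.
The market clears where 1799 - 2P = 853.25 + 1.25P. Rearranging, 3.25P = 945.75, hence P* = 291.
Then Q* = 1799 - 2(291) = 1217.

P* = 291, Q* = 1217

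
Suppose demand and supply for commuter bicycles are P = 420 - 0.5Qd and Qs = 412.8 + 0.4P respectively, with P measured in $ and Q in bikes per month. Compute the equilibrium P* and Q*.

Solving each curve for Q: Qd = 840 - 2P.
The market clears where 840 - 2P = 412.8 + 0.4P. Rearranging, 2.4P = 427.2, hence P* = 178.
Plugging P* into demand: Q* = 840 - 2(178) = 484.

P* = 178, Q* = 484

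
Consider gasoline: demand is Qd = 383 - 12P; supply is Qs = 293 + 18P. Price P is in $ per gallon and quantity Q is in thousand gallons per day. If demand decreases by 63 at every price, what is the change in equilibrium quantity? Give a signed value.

ΔQ = -37.8

The market clears where 383 - 12P = 293 + 18P. Rearranging, 30P = 90, hence P* = 3.
Then Q* = 383 - 12(3) = 347.
After the shift, demand is Qd = 320 - 12P.
Re-solving, 30P = 27 gives P = 0.9 and Q = 309.2.
ΔQ = 309.2 - 347 = -37.8.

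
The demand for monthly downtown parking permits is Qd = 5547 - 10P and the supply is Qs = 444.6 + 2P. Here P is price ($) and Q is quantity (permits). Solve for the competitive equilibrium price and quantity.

Equating demand and supply, 5547 - 10P = 444.6 + 2P gives 12P = 5102.4, so P* = 425.2.
Then Q* = 5547 - 10(425.2) = 1295.

P* = 425.2, Q* = 1295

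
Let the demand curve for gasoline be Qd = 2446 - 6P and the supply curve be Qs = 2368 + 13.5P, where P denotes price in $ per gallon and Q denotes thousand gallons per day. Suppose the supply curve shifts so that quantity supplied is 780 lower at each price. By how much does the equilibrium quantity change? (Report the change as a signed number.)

At equilibrium Qd = Qs, so 2446 - 6P = 2368 + 13.5P; collecting terms, 78 = 19.5P and P* = 4.
Then Q* = 2446 - 6(4) = 2422.
After the shift, supply is Qs = 1588 + 13.5P.
New equilibrium: 858 = 19.5P, so P = 44 and Q = 2182.
ΔQ = 2182 - 2422 = -240.

ΔQ = -240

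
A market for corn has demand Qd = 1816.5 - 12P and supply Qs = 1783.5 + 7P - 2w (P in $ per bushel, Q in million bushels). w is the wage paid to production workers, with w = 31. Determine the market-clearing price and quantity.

P* = 5, Q* = 1756.5

With w = 31, supply is Qs = 1721.5 + 7P.
At equilibrium Qd = Qs, so 1816.5 - 12P = 1721.5 + 7P; collecting terms, 95 = 19P and P* = 5.
From the demand curve, Q* = 1816.5 - 12(5) = 1756.5.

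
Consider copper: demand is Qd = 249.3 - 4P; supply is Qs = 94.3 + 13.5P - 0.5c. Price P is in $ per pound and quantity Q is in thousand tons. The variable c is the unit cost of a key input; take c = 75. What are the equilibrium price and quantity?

P* = 11, Q* = 205.3

With c = 75, supply is Qs = 56.8 + 13.5P.
Equating demand and supply, 249.3 - 4P = 56.8 + 13.5P gives 17.5P = 192.5, so P* = 11.
Substitute back: Q* = 249.3 - 4(11) = 205.3.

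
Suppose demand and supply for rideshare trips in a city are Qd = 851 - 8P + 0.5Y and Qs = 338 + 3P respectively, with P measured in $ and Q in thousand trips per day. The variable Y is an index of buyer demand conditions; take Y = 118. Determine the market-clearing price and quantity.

P* = 52, Q* = 494

With Y = 118, demand is Qd = 910 - 8P.
Equating demand and supply, 910 - 8P = 338 + 3P gives 11P = 572, so P* = 52.
Then Q* = 910 - 8(52) = 494.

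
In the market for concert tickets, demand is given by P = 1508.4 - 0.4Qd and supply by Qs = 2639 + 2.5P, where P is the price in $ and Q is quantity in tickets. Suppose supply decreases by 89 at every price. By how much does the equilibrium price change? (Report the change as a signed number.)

ΔP = 17.8

Inverting to quantity form: Qd = 3771 - 2.5P.
The market clears where 3771 - 2.5P = 2639 + 2.5P. Rearranging, 5P = 1132, hence P* = 226.4.
From the demand curve, Q* = 3771 - 2.5(226.4) = 3205.
After the shift, supply is Qs = 2550 + 2.5P.
Re-solving, 5P = 1221 gives P = 244.2 and Q = 3160.5.
ΔP = 244.2 - 226.4 = 17.8.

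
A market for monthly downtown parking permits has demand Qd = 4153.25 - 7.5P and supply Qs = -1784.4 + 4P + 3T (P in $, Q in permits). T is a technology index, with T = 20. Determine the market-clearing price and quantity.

P* = 511.1, Q* = 320

With T = 20, supply is Qs = -1724.4 + 4P.
The market clears where 4153.25 - 7.5P = -1724.4 + 4P. Rearranging, 11.5P = 5877.65, hence P* = 511.1.
From the demand curve, Q* = 4153.25 - 7.5(511.1) = 320.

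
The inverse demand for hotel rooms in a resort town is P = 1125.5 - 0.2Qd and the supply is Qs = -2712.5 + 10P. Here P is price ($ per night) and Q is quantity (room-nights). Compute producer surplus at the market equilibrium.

Producer surplus = 405412.8125

Rewriting in direct form: Qd = 5627.5 - 5P.
At equilibrium Qd = Qs, so 5627.5 - 5P = -2712.5 + 10P; collecting terms, 8340 = 15P and P* = 556.
Then Q* = 5627.5 - 5(556) = 2847.5.
Supply choke price (Qs = 0): P = 271.25. Producer surplus = ½ × (556 - 271.25) × 2847.5 = 405412.8125.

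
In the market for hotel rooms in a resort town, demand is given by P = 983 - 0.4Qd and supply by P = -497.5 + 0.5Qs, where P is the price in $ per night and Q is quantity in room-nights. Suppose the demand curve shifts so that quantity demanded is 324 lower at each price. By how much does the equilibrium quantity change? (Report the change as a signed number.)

ΔQ = -144

Inverting to quantity form: Qd = 2457.5 - 2.5P and Qs = 995 + 2P.
Set Qd = Qs: 2457.5 - 2.5P = 995 + 2P, so 1462.5 = 4.5P and P* = 325.
From the demand curve, Q* = 2457.5 - 2.5(325) = 1645.
After the shift, demand is Qd = 2133.5 - 2.5P.
The new intersection has 1138.5 = 4.5P, i.e. P = 253, Q = 1501.
ΔQ = 1501 - 1645 = -144.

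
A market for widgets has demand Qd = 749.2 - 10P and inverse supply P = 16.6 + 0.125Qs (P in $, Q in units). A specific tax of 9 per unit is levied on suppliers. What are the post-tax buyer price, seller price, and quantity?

P_b = 53, P_s = 44, Q = 219.2

In direct form, Qs = -132.8 + 8P.
Suppliers keep P_s = P_b - 9 per unit, so supply in terms of the buyer price is Qs = -204.8 + 8P_b.
Set Qd = Qs: 749.2 - 10P_b = -204.8 + 8P_b, so 954 = 18P_b and P_b = 53.
Then P_s = 53 - 9 = 44 and Q = 749.2 - 10(53) = 219.2.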